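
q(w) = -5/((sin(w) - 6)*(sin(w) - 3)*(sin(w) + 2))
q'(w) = 5*cos(w)/((sin(w) - 6)*(sin(w) - 3)*(sin(w) + 2)^2) + 5*cos(w)/((sin(w) - 6)*(sin(w) - 3)^2*(sin(w) + 2)) + 5*cos(w)/((sin(w) - 6)^2*(sin(w) - 3)*(sin(w) + 2)) = 5*(3*sin(w) - 14)*sin(w)*cos(w)/((sin(w) - 6)^2*(sin(w) - 3)^2*(sin(w) + 2)^2)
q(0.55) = -0.15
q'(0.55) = -0.02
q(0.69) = -0.15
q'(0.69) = -0.03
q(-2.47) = -0.15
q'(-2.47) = -0.04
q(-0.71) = -0.15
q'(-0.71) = 0.04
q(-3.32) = -0.14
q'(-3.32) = 0.01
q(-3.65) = -0.15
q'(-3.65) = 0.02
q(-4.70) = -0.17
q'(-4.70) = 0.00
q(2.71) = -0.14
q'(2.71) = 0.02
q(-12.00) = -0.15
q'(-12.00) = -0.02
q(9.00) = -0.14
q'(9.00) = 0.02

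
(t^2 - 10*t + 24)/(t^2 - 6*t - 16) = (-t^2 + 10*t - 24)/(-t^2 + 6*t + 16)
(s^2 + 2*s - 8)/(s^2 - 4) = (s + 4)/(s + 2)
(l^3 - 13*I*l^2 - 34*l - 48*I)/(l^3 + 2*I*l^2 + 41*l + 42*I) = (l - 8*I)/(l + 7*I)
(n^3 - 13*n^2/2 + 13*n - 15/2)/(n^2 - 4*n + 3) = n - 5/2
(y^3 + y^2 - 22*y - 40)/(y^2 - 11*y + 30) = (y^2 + 6*y + 8)/(y - 6)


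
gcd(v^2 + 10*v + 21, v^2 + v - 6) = v + 3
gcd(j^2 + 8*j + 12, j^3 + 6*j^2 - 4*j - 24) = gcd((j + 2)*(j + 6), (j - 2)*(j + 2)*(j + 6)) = j^2 + 8*j + 12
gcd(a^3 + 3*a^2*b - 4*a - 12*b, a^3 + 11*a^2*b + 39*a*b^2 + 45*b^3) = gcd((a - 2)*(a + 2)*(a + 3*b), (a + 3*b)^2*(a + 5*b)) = a + 3*b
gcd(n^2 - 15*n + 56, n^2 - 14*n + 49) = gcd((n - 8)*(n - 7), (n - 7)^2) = n - 7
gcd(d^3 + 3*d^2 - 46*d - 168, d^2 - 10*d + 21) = d - 7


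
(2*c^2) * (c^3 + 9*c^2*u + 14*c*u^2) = 2*c^5 + 18*c^4*u + 28*c^3*u^2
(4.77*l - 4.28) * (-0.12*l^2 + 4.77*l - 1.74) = -0.5724*l^3 + 23.2665*l^2 - 28.7154*l + 7.4472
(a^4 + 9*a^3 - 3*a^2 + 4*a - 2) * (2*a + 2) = 2*a^5 + 20*a^4 + 12*a^3 + 2*a^2 + 4*a - 4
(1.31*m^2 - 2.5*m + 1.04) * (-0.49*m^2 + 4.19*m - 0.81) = -0.6419*m^4 + 6.7139*m^3 - 12.0457*m^2 + 6.3826*m - 0.8424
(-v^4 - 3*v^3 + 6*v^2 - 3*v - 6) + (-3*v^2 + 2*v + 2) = -v^4 - 3*v^3 + 3*v^2 - v - 4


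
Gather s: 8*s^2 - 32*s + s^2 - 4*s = 9*s^2 - 36*s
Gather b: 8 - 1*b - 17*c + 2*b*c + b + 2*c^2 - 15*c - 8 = 2*b*c + 2*c^2 - 32*c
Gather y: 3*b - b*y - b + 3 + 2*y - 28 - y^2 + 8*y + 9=2*b - y^2 + y*(10 - b) - 16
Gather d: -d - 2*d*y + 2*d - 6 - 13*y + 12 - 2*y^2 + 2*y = d*(1 - 2*y) - 2*y^2 - 11*y + 6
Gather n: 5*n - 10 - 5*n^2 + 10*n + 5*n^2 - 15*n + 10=0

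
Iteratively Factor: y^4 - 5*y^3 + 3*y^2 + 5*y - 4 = (y - 1)*(y^3 - 4*y^2 - y + 4) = (y - 1)^2*(y^2 - 3*y - 4) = (y - 1)^2*(y + 1)*(y - 4)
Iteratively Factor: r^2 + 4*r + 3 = (r + 1)*(r + 3)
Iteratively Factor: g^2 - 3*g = (g - 3)*(g)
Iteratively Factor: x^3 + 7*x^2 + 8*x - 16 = (x - 1)*(x^2 + 8*x + 16) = (x - 1)*(x + 4)*(x + 4)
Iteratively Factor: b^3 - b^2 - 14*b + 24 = (b - 3)*(b^2 + 2*b - 8) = (b - 3)*(b - 2)*(b + 4)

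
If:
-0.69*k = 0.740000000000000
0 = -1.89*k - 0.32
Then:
No Solution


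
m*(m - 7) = m^2 - 7*m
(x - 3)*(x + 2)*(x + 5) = x^3 + 4*x^2 - 11*x - 30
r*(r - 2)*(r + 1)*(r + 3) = r^4 + 2*r^3 - 5*r^2 - 6*r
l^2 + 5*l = l*(l + 5)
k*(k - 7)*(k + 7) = k^3 - 49*k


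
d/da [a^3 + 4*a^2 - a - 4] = 3*a^2 + 8*a - 1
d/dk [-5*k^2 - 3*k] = -10*k - 3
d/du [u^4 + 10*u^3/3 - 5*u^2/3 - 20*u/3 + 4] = 4*u^3 + 10*u^2 - 10*u/3 - 20/3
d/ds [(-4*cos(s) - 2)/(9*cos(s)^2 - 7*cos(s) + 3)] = 2*(-18*cos(s)^2 - 18*cos(s) + 13)*sin(s)/(9*sin(s)^2 + 7*cos(s) - 12)^2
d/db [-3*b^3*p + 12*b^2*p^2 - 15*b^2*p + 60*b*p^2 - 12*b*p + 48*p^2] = 3*p*(-3*b^2 + 8*b*p - 10*b + 20*p - 4)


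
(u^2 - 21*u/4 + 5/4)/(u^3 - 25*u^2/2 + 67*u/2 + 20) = (4*u - 1)/(2*(2*u^2 - 15*u - 8))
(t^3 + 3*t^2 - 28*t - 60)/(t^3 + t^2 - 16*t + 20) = (t^3 + 3*t^2 - 28*t - 60)/(t^3 + t^2 - 16*t + 20)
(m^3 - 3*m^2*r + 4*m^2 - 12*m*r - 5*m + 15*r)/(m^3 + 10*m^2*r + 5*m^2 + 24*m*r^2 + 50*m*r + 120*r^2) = (m^2 - 3*m*r - m + 3*r)/(m^2 + 10*m*r + 24*r^2)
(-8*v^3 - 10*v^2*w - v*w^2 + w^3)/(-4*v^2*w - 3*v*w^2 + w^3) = (2*v + w)/w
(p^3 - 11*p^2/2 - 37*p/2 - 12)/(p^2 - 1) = (p^2 - 13*p/2 - 12)/(p - 1)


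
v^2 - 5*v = v*(v - 5)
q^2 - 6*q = q*(q - 6)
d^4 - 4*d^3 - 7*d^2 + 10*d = d*(d - 5)*(d - 1)*(d + 2)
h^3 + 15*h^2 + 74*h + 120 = (h + 4)*(h + 5)*(h + 6)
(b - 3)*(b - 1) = b^2 - 4*b + 3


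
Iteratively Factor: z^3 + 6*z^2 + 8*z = (z + 4)*(z^2 + 2*z) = z*(z + 4)*(z + 2)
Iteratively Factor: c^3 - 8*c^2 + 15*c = (c - 3)*(c^2 - 5*c) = c*(c - 3)*(c - 5)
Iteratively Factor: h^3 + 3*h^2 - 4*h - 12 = (h - 2)*(h^2 + 5*h + 6) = (h - 2)*(h + 2)*(h + 3)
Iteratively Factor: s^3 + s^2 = (s + 1)*(s^2) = s*(s + 1)*(s)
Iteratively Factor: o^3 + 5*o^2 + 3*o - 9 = (o + 3)*(o^2 + 2*o - 3) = (o - 1)*(o + 3)*(o + 3)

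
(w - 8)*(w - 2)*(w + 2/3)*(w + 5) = w^4 - 13*w^3/3 - 112*w^2/3 + 172*w/3 + 160/3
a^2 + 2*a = a*(a + 2)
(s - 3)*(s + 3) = s^2 - 9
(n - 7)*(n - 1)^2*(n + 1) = n^4 - 8*n^3 + 6*n^2 + 8*n - 7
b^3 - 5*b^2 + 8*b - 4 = (b - 2)^2*(b - 1)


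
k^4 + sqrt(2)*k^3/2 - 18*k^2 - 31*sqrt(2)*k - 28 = (k - 7*sqrt(2)/2)*(k + sqrt(2))^2*(k + 2*sqrt(2))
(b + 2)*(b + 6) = b^2 + 8*b + 12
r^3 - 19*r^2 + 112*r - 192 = (r - 8)^2*(r - 3)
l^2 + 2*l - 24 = (l - 4)*(l + 6)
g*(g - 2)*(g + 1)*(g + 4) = g^4 + 3*g^3 - 6*g^2 - 8*g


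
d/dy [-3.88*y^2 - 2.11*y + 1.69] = -7.76*y - 2.11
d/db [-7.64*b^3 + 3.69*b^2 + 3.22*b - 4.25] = -22.92*b^2 + 7.38*b + 3.22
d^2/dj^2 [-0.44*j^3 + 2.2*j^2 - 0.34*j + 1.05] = 4.4 - 2.64*j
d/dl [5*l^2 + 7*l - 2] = 10*l + 7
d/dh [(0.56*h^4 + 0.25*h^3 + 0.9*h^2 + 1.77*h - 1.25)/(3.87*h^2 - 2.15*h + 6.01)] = (4.3344*h^5 - 2.6445*h^4 + 12.3874*h^3 - 4.2774*h^2 + 20.493*h + 7.9502)/(14.9769*h^4 - 16.641*h^3 + 51.1399*h^2 - 25.843*h + 36.1201)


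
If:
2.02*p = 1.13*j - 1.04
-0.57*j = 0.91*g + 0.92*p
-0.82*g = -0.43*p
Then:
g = -0.11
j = 0.53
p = -0.22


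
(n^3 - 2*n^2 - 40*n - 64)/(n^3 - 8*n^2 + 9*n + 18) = (n^3 - 2*n^2 - 40*n - 64)/(n^3 - 8*n^2 + 9*n + 18)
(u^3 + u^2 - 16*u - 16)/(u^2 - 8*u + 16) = (u^2 + 5*u + 4)/(u - 4)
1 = 1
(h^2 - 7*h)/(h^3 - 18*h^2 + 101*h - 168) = h/(h^2 - 11*h + 24)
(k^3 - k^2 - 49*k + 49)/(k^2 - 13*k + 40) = (k^3 - k^2 - 49*k + 49)/(k^2 - 13*k + 40)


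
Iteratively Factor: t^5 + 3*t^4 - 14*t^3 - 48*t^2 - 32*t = (t)*(t^4 + 3*t^3 - 14*t^2 - 48*t - 32) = t*(t + 1)*(t^3 + 2*t^2 - 16*t - 32) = t*(t + 1)*(t + 2)*(t^2 - 16) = t*(t + 1)*(t + 2)*(t + 4)*(t - 4)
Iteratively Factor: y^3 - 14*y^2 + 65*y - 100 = (y - 4)*(y^2 - 10*y + 25) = (y - 5)*(y - 4)*(y - 5)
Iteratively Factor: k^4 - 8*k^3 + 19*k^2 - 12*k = (k)*(k^3 - 8*k^2 + 19*k - 12) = k*(k - 3)*(k^2 - 5*k + 4) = k*(k - 3)*(k - 1)*(k - 4)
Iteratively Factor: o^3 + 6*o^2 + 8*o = (o)*(o^2 + 6*o + 8) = o*(o + 4)*(o + 2)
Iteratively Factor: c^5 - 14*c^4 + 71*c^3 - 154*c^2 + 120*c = (c - 4)*(c^4 - 10*c^3 + 31*c^2 - 30*c) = (c - 4)*(c - 3)*(c^3 - 7*c^2 + 10*c) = (c - 5)*(c - 4)*(c - 3)*(c^2 - 2*c) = c*(c - 5)*(c - 4)*(c - 3)*(c - 2)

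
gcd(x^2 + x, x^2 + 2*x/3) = x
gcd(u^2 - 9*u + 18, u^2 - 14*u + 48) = u - 6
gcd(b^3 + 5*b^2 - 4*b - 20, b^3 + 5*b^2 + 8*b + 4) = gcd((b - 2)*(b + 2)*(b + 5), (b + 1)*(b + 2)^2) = b + 2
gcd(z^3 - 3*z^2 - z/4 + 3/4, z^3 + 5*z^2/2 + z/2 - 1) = z - 1/2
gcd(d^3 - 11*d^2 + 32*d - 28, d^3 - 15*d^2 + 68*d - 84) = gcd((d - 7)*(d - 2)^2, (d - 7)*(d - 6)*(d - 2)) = d^2 - 9*d + 14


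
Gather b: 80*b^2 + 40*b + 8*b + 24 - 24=80*b^2 + 48*b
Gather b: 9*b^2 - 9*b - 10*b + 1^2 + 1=9*b^2 - 19*b + 2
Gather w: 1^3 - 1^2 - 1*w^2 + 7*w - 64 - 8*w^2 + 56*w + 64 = -9*w^2 + 63*w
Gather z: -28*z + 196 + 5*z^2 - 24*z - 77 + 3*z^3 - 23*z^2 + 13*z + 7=3*z^3 - 18*z^2 - 39*z + 126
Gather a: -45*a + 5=5 - 45*a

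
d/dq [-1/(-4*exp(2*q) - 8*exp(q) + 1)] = -8*(exp(q) + 1)*exp(q)/(4*exp(2*q) + 8*exp(q) - 1)^2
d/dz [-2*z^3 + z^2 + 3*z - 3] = -6*z^2 + 2*z + 3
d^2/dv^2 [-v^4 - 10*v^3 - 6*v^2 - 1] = -12*v^2 - 60*v - 12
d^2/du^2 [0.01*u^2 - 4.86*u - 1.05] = 0.0200000000000000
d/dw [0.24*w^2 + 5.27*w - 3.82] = 0.48*w + 5.27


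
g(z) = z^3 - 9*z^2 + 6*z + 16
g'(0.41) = -0.88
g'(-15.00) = 951.00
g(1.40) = 9.50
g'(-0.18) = 9.34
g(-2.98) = -108.27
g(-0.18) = 14.62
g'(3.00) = -21.00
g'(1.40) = -13.32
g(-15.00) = -5474.00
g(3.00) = -20.00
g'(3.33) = -20.67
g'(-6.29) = 237.91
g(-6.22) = -610.16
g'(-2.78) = 79.23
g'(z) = 3*z^2 - 18*z + 6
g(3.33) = -26.89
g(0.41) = 17.02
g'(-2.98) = 86.28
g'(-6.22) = 234.03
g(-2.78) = -91.72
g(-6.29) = -626.68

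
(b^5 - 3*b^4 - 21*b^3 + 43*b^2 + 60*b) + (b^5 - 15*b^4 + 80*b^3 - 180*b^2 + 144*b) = 2*b^5 - 18*b^4 + 59*b^3 - 137*b^2 + 204*b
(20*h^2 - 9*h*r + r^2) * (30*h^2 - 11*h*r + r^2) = 600*h^4 - 490*h^3*r + 149*h^2*r^2 - 20*h*r^3 + r^4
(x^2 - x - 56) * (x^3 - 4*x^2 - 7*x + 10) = x^5 - 5*x^4 - 59*x^3 + 241*x^2 + 382*x - 560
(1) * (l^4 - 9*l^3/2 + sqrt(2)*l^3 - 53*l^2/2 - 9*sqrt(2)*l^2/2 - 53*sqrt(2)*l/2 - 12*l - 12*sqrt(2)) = l^4 - 9*l^3/2 + sqrt(2)*l^3 - 53*l^2/2 - 9*sqrt(2)*l^2/2 - 53*sqrt(2)*l/2 - 12*l - 12*sqrt(2)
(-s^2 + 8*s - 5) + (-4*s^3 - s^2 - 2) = -4*s^3 - 2*s^2 + 8*s - 7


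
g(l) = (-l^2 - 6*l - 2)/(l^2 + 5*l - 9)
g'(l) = (-2*l - 6)/(l^2 + 5*l - 9) + (-2*l - 5)*(-l^2 - 6*l - 2)/(l^2 + 5*l - 9)^2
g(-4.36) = -0.44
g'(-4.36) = -0.09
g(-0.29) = 0.03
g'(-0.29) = 0.54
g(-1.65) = -0.36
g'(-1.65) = 0.14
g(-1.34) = -0.31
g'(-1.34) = 0.19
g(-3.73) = -0.47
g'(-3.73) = -0.02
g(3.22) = -1.81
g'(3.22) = 0.48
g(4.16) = -1.52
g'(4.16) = 0.20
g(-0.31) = 0.02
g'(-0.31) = 0.52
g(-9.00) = -1.07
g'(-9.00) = -0.07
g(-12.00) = -0.99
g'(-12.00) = -0.00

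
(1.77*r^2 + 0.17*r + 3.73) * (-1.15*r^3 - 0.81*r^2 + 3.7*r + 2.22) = -2.0355*r^5 - 1.6292*r^4 + 2.1218*r^3 + 1.5371*r^2 + 14.1784*r + 8.2806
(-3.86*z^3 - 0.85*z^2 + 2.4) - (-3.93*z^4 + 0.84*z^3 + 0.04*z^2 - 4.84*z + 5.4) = 3.93*z^4 - 4.7*z^3 - 0.89*z^2 + 4.84*z - 3.0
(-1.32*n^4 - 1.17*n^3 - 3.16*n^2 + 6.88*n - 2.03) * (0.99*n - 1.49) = -1.3068*n^5 + 0.8085*n^4 - 1.3851*n^3 + 11.5196*n^2 - 12.2609*n + 3.0247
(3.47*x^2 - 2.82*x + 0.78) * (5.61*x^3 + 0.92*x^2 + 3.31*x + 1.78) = 19.4667*x^5 - 12.6278*x^4 + 13.2671*x^3 - 2.44*x^2 - 2.4378*x + 1.3884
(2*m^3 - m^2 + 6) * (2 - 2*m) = -4*m^4 + 6*m^3 - 2*m^2 - 12*m + 12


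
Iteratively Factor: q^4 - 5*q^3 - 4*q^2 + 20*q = (q + 2)*(q^3 - 7*q^2 + 10*q) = (q - 5)*(q + 2)*(q^2 - 2*q) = (q - 5)*(q - 2)*(q + 2)*(q)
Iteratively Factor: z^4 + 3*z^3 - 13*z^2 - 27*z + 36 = (z - 1)*(z^3 + 4*z^2 - 9*z - 36) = (z - 1)*(z + 4)*(z^2 - 9) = (z - 3)*(z - 1)*(z + 4)*(z + 3)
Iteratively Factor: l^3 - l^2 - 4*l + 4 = (l + 2)*(l^2 - 3*l + 2) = (l - 1)*(l + 2)*(l - 2)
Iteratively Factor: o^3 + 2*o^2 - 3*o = (o)*(o^2 + 2*o - 3) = o*(o - 1)*(o + 3)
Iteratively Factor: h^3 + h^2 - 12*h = (h - 3)*(h^2 + 4*h) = h*(h - 3)*(h + 4)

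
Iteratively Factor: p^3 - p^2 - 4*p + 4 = (p + 2)*(p^2 - 3*p + 2) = (p - 2)*(p + 2)*(p - 1)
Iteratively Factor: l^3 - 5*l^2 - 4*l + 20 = (l + 2)*(l^2 - 7*l + 10) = (l - 5)*(l + 2)*(l - 2)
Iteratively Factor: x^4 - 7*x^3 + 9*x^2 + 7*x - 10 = (x - 2)*(x^3 - 5*x^2 - x + 5) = (x - 2)*(x - 1)*(x^2 - 4*x - 5) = (x - 2)*(x - 1)*(x + 1)*(x - 5)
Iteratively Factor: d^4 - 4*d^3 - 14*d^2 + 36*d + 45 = (d - 5)*(d^3 + d^2 - 9*d - 9) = (d - 5)*(d + 3)*(d^2 - 2*d - 3) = (d - 5)*(d - 3)*(d + 3)*(d + 1)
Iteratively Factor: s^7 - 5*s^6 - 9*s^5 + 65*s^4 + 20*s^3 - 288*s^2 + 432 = (s - 2)*(s^6 - 3*s^5 - 15*s^4 + 35*s^3 + 90*s^2 - 108*s - 216) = (s - 3)*(s - 2)*(s^5 - 15*s^3 - 10*s^2 + 60*s + 72) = (s - 3)*(s - 2)*(s + 2)*(s^4 - 2*s^3 - 11*s^2 + 12*s + 36) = (s - 3)*(s - 2)*(s + 2)^2*(s^3 - 4*s^2 - 3*s + 18) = (s - 3)^2*(s - 2)*(s + 2)^2*(s^2 - s - 6) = (s - 3)^3*(s - 2)*(s + 2)^2*(s + 2)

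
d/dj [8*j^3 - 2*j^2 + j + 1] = 24*j^2 - 4*j + 1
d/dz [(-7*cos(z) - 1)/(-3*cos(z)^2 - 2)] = (21*cos(z)^2 + 6*cos(z) - 14)*sin(z)/(3*sin(z)^2 - 5)^2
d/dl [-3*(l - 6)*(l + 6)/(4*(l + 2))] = 3*(-2*l*(l + 2) + (l - 6)*(l + 6))/(4*(l + 2)^2)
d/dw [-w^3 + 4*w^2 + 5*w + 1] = -3*w^2 + 8*w + 5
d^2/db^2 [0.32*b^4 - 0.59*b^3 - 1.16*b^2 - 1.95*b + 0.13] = 3.84*b^2 - 3.54*b - 2.32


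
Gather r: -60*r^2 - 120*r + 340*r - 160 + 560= -60*r^2 + 220*r + 400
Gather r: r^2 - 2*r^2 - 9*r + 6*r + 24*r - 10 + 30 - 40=-r^2 + 21*r - 20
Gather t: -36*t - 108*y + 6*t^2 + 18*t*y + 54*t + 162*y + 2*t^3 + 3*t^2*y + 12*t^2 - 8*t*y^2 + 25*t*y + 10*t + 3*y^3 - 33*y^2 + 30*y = 2*t^3 + t^2*(3*y + 18) + t*(-8*y^2 + 43*y + 28) + 3*y^3 - 33*y^2 + 84*y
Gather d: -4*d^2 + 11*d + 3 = -4*d^2 + 11*d + 3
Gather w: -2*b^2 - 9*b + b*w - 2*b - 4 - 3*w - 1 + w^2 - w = -2*b^2 - 11*b + w^2 + w*(b - 4) - 5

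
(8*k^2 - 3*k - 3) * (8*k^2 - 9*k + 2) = 64*k^4 - 96*k^3 + 19*k^2 + 21*k - 6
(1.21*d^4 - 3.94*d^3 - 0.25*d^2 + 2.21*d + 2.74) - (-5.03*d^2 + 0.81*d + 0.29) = 1.21*d^4 - 3.94*d^3 + 4.78*d^2 + 1.4*d + 2.45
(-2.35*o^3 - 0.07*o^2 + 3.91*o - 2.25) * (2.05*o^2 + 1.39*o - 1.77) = -4.8175*o^5 - 3.41*o^4 + 12.0777*o^3 + 0.9463*o^2 - 10.0482*o + 3.9825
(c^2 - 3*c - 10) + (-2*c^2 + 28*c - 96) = -c^2 + 25*c - 106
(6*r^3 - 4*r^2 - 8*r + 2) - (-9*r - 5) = 6*r^3 - 4*r^2 + r + 7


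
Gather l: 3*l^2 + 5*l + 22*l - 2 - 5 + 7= 3*l^2 + 27*l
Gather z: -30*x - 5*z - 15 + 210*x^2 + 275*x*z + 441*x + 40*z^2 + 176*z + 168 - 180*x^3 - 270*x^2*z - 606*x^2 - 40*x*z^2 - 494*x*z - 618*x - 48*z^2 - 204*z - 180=-180*x^3 - 396*x^2 - 207*x + z^2*(-40*x - 8) + z*(-270*x^2 - 219*x - 33) - 27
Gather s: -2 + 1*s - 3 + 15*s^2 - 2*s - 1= 15*s^2 - s - 6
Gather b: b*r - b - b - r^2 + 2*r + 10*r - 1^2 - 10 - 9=b*(r - 2) - r^2 + 12*r - 20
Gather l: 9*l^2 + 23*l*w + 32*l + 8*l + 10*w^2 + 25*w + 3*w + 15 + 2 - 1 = 9*l^2 + l*(23*w + 40) + 10*w^2 + 28*w + 16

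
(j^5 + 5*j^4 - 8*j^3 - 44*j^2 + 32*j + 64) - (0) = j^5 + 5*j^4 - 8*j^3 - 44*j^2 + 32*j + 64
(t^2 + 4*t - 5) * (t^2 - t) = t^4 + 3*t^3 - 9*t^2 + 5*t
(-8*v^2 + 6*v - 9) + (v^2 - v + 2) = -7*v^2 + 5*v - 7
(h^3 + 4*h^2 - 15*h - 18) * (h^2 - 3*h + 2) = h^5 + h^4 - 25*h^3 + 35*h^2 + 24*h - 36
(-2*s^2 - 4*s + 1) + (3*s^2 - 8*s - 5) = s^2 - 12*s - 4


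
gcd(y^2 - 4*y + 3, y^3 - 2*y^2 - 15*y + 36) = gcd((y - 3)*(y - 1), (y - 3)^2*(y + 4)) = y - 3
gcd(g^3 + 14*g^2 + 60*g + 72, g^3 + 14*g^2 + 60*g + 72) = g^3 + 14*g^2 + 60*g + 72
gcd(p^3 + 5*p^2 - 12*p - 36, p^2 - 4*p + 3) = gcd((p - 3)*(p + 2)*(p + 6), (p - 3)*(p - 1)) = p - 3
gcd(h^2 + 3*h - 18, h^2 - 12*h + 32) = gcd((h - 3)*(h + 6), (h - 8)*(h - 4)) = 1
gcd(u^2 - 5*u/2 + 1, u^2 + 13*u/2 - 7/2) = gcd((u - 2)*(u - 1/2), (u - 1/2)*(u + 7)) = u - 1/2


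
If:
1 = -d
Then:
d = -1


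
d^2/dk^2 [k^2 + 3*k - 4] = 2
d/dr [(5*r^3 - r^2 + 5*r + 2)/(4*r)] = (10*r^3 - r^2 - 2)/(4*r^2)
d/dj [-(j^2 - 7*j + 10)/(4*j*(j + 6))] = (-13*j^2 + 20*j + 60)/(4*j^2*(j^2 + 12*j + 36))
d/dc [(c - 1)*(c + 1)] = 2*c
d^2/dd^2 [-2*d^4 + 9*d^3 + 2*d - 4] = 6*d*(9 - 4*d)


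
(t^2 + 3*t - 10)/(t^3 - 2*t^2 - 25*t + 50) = 1/(t - 5)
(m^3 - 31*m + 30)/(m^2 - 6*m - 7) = (-m^3 + 31*m - 30)/(-m^2 + 6*m + 7)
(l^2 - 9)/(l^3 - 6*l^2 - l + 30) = (l + 3)/(l^2 - 3*l - 10)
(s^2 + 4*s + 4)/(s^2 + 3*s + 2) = (s + 2)/(s + 1)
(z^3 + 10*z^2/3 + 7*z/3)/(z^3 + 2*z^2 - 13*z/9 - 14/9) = 3*z*(z + 1)/(3*z^2 - z - 2)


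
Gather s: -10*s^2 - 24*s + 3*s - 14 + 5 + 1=-10*s^2 - 21*s - 8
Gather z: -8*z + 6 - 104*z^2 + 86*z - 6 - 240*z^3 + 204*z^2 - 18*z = -240*z^3 + 100*z^2 + 60*z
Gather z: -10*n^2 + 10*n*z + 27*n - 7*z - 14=-10*n^2 + 27*n + z*(10*n - 7) - 14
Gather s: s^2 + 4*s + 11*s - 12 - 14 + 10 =s^2 + 15*s - 16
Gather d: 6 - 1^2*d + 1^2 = 7 - d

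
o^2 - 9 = (o - 3)*(o + 3)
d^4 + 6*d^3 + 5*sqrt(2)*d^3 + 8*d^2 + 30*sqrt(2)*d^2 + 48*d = d*(d + 6)*(d + sqrt(2))*(d + 4*sqrt(2))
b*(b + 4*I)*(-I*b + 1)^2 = -b^4 - 6*I*b^3 + 9*b^2 + 4*I*b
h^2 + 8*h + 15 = (h + 3)*(h + 5)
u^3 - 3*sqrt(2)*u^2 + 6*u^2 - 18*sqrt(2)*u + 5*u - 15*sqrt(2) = (u + 1)*(u + 5)*(u - 3*sqrt(2))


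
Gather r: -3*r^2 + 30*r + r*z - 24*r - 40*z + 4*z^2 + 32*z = -3*r^2 + r*(z + 6) + 4*z^2 - 8*z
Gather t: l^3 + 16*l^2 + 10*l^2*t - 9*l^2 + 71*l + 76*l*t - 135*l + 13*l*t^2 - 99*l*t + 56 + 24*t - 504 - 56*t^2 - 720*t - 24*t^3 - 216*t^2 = l^3 + 7*l^2 - 64*l - 24*t^3 + t^2*(13*l - 272) + t*(10*l^2 - 23*l - 696) - 448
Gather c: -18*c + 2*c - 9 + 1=-16*c - 8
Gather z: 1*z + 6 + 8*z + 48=9*z + 54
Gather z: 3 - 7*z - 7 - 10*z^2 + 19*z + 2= -10*z^2 + 12*z - 2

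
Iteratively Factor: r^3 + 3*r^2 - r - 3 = (r - 1)*(r^2 + 4*r + 3) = (r - 1)*(r + 3)*(r + 1)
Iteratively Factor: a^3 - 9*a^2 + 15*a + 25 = (a - 5)*(a^2 - 4*a - 5) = (a - 5)*(a + 1)*(a - 5)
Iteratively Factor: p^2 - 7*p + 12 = (p - 3)*(p - 4)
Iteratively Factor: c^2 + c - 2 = (c - 1)*(c + 2)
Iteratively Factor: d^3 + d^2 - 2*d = (d)*(d^2 + d - 2) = d*(d - 1)*(d + 2)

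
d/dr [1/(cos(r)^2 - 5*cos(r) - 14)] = (2*cos(r) - 5)*sin(r)/(sin(r)^2 + 5*cos(r) + 13)^2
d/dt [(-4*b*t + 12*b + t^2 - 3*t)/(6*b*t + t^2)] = (-72*b^2 + 10*b*t^2 - 24*b*t + 3*t^2)/(t^2*(36*b^2 + 12*b*t + t^2))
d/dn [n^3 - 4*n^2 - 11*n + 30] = 3*n^2 - 8*n - 11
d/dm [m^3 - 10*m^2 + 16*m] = 3*m^2 - 20*m + 16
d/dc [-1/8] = 0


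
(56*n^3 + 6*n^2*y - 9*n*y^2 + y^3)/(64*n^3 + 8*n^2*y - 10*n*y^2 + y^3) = (-7*n + y)/(-8*n + y)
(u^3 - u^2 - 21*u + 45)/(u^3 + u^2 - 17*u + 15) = (u - 3)/(u - 1)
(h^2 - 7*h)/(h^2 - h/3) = 3*(h - 7)/(3*h - 1)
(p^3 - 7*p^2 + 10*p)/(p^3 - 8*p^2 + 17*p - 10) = p/(p - 1)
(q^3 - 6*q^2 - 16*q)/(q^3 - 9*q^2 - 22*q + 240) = q*(q + 2)/(q^2 - q - 30)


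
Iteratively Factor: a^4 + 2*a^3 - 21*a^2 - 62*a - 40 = (a + 1)*(a^3 + a^2 - 22*a - 40) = (a + 1)*(a + 4)*(a^2 - 3*a - 10) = (a - 5)*(a + 1)*(a + 4)*(a + 2)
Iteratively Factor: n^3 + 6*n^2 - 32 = (n - 2)*(n^2 + 8*n + 16) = (n - 2)*(n + 4)*(n + 4)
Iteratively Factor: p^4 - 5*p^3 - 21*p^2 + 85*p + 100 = (p + 1)*(p^3 - 6*p^2 - 15*p + 100) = (p - 5)*(p + 1)*(p^2 - p - 20) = (p - 5)^2*(p + 1)*(p + 4)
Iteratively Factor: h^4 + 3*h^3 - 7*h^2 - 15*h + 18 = (h - 1)*(h^3 + 4*h^2 - 3*h - 18) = (h - 1)*(h + 3)*(h^2 + h - 6) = (h - 2)*(h - 1)*(h + 3)*(h + 3)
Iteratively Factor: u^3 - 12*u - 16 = (u + 2)*(u^2 - 2*u - 8) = (u + 2)^2*(u - 4)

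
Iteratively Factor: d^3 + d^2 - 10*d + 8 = (d + 4)*(d^2 - 3*d + 2) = (d - 1)*(d + 4)*(d - 2)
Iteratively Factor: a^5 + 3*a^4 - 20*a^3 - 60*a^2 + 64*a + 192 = (a - 4)*(a^4 + 7*a^3 + 8*a^2 - 28*a - 48) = (a - 4)*(a + 3)*(a^3 + 4*a^2 - 4*a - 16) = (a - 4)*(a + 2)*(a + 3)*(a^2 + 2*a - 8) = (a - 4)*(a + 2)*(a + 3)*(a + 4)*(a - 2)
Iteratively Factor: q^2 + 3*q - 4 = (q + 4)*(q - 1)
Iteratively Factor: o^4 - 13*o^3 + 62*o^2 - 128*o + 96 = (o - 4)*(o^3 - 9*o^2 + 26*o - 24) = (o - 4)*(o - 3)*(o^2 - 6*o + 8) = (o - 4)*(o - 3)*(o - 2)*(o - 4)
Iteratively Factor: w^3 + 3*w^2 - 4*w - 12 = (w - 2)*(w^2 + 5*w + 6) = (w - 2)*(w + 2)*(w + 3)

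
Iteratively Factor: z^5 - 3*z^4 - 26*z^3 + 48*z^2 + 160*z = (z + 4)*(z^4 - 7*z^3 + 2*z^2 + 40*z) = (z - 5)*(z + 4)*(z^3 - 2*z^2 - 8*z) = (z - 5)*(z + 2)*(z + 4)*(z^2 - 4*z) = z*(z - 5)*(z + 2)*(z + 4)*(z - 4)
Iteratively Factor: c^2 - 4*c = (c - 4)*(c)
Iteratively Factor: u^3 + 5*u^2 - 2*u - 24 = (u + 4)*(u^2 + u - 6) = (u + 3)*(u + 4)*(u - 2)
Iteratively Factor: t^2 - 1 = (t - 1)*(t + 1)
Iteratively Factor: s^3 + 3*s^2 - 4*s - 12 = (s - 2)*(s^2 + 5*s + 6) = (s - 2)*(s + 2)*(s + 3)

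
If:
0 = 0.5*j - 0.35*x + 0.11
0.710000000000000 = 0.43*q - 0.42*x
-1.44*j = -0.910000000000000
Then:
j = 0.63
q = 2.84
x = 1.22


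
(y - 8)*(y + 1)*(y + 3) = y^3 - 4*y^2 - 29*y - 24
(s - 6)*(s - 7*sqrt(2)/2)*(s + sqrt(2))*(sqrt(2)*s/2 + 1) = sqrt(2)*s^4/2 - 3*sqrt(2)*s^3 - 3*s^3/2 - 6*sqrt(2)*s^2 + 9*s^2 - 7*s + 36*sqrt(2)*s + 42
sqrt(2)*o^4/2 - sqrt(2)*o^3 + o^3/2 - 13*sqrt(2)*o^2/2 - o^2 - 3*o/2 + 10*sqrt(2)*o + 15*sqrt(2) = (o - 3)*(o - 2*sqrt(2))*(o + 5*sqrt(2)/2)*(sqrt(2)*o/2 + sqrt(2)/2)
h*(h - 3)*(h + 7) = h^3 + 4*h^2 - 21*h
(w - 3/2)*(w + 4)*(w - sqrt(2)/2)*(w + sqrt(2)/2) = w^4 + 5*w^3/2 - 13*w^2/2 - 5*w/4 + 3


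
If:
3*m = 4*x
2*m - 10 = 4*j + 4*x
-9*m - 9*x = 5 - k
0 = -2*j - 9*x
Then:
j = -27/10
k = 88/5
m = 4/5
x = 3/5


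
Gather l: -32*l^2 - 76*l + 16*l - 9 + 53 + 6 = -32*l^2 - 60*l + 50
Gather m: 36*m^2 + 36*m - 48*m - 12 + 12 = 36*m^2 - 12*m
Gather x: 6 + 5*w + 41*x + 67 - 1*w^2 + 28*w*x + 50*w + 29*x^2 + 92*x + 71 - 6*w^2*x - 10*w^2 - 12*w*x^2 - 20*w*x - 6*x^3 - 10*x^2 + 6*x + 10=-11*w^2 + 55*w - 6*x^3 + x^2*(19 - 12*w) + x*(-6*w^2 + 8*w + 139) + 154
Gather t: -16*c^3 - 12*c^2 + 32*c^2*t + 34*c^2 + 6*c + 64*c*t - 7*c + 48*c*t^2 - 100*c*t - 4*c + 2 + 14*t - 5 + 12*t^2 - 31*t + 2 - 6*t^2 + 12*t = -16*c^3 + 22*c^2 - 5*c + t^2*(48*c + 6) + t*(32*c^2 - 36*c - 5) - 1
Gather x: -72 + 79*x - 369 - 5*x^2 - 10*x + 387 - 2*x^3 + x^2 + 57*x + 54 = -2*x^3 - 4*x^2 + 126*x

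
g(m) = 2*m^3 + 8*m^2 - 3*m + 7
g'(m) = 6*m^2 + 16*m - 3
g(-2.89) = 34.21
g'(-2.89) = 0.87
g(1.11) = 16.26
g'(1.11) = 22.15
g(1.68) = 34.02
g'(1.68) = 40.81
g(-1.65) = 24.75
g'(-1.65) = -13.06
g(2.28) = 65.45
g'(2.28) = 64.67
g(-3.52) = 29.45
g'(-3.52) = 15.02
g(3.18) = 142.67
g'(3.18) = 108.55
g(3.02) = 125.99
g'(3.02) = 100.04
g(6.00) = 709.00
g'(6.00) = 309.00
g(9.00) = 2086.00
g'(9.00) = 627.00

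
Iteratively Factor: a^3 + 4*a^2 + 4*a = (a + 2)*(a^2 + 2*a) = (a + 2)^2*(a)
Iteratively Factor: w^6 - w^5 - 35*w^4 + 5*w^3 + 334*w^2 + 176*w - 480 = (w - 4)*(w^5 + 3*w^4 - 23*w^3 - 87*w^2 - 14*w + 120) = (w - 4)*(w + 2)*(w^4 + w^3 - 25*w^2 - 37*w + 60) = (w - 4)*(w + 2)*(w + 4)*(w^3 - 3*w^2 - 13*w + 15) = (w - 4)*(w - 1)*(w + 2)*(w + 4)*(w^2 - 2*w - 15) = (w - 5)*(w - 4)*(w - 1)*(w + 2)*(w + 4)*(w + 3)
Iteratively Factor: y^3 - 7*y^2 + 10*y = (y)*(y^2 - 7*y + 10) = y*(y - 5)*(y - 2)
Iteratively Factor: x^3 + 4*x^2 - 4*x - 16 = (x + 4)*(x^2 - 4) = (x + 2)*(x + 4)*(x - 2)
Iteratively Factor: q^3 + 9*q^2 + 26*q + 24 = (q + 4)*(q^2 + 5*q + 6) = (q + 2)*(q + 4)*(q + 3)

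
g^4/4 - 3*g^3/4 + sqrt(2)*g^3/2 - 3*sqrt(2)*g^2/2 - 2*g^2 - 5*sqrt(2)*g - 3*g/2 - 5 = (g/2 + 1)*(g/2 + sqrt(2)/2)*(g - 5)*(g + sqrt(2))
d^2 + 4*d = d*(d + 4)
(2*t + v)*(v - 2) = 2*t*v - 4*t + v^2 - 2*v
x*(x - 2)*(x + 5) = x^3 + 3*x^2 - 10*x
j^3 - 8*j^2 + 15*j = j*(j - 5)*(j - 3)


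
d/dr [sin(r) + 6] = cos(r)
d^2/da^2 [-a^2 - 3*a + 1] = -2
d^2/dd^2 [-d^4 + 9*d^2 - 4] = 18 - 12*d^2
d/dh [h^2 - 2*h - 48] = 2*h - 2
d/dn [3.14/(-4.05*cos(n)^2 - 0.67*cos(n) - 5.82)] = -(25.434*cos(n) + 2.1038)*sin(n)/(4.05*cos(n)^2 + 0.67*cos(n) + 5.82)^2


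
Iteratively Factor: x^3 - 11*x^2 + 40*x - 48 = (x - 4)*(x^2 - 7*x + 12) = (x - 4)^2*(x - 3)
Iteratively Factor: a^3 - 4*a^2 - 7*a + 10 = (a + 2)*(a^2 - 6*a + 5) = (a - 5)*(a + 2)*(a - 1)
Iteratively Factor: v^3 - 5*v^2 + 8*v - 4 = (v - 1)*(v^2 - 4*v + 4) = (v - 2)*(v - 1)*(v - 2)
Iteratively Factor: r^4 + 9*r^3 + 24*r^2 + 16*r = (r + 4)*(r^3 + 5*r^2 + 4*r) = (r + 4)^2*(r^2 + r) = r*(r + 4)^2*(r + 1)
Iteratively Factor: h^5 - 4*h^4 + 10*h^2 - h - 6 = (h + 1)*(h^4 - 5*h^3 + 5*h^2 + 5*h - 6) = (h - 2)*(h + 1)*(h^3 - 3*h^2 - h + 3) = (h - 3)*(h - 2)*(h + 1)*(h^2 - 1) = (h - 3)*(h - 2)*(h - 1)*(h + 1)*(h + 1)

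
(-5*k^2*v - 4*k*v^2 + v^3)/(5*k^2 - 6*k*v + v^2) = v*(k + v)/(-k + v)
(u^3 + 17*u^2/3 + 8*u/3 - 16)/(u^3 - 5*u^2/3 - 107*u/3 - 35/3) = (-3*u^3 - 17*u^2 - 8*u + 48)/(-3*u^3 + 5*u^2 + 107*u + 35)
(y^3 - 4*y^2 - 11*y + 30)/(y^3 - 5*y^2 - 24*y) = (y^2 - 7*y + 10)/(y*(y - 8))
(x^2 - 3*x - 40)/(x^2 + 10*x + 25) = (x - 8)/(x + 5)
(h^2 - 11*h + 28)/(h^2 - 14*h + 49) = (h - 4)/(h - 7)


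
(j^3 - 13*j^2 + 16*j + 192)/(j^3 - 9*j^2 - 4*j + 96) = (j - 8)/(j - 4)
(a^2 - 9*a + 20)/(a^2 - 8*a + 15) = (a - 4)/(a - 3)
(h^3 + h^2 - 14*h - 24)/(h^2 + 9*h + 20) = (h^3 + h^2 - 14*h - 24)/(h^2 + 9*h + 20)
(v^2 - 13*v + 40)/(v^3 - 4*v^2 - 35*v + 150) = (v - 8)/(v^2 + v - 30)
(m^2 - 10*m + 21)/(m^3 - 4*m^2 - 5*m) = (-m^2 + 10*m - 21)/(m*(-m^2 + 4*m + 5))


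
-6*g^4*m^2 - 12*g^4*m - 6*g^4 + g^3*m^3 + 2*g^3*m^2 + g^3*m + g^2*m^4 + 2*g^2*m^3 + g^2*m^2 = (-2*g + m)*(3*g + m)*(g*m + g)^2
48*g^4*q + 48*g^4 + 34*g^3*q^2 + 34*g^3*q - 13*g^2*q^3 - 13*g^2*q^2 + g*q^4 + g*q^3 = (-8*g + q)*(-6*g + q)*(g + q)*(g*q + g)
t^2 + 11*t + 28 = (t + 4)*(t + 7)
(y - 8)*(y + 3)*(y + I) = y^3 - 5*y^2 + I*y^2 - 24*y - 5*I*y - 24*I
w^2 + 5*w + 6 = (w + 2)*(w + 3)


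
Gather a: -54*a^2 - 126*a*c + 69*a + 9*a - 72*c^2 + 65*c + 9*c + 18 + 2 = -54*a^2 + a*(78 - 126*c) - 72*c^2 + 74*c + 20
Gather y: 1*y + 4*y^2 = 4*y^2 + y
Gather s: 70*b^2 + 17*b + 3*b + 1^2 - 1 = 70*b^2 + 20*b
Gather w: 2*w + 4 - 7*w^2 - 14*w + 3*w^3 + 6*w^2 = 3*w^3 - w^2 - 12*w + 4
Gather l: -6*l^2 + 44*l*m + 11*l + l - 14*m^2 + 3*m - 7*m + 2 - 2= -6*l^2 + l*(44*m + 12) - 14*m^2 - 4*m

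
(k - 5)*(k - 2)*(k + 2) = k^3 - 5*k^2 - 4*k + 20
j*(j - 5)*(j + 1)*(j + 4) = j^4 - 21*j^2 - 20*j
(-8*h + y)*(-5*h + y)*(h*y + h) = 40*h^3*y + 40*h^3 - 13*h^2*y^2 - 13*h^2*y + h*y^3 + h*y^2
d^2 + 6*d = d*(d + 6)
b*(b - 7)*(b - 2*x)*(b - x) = b^4 - 3*b^3*x - 7*b^3 + 2*b^2*x^2 + 21*b^2*x - 14*b*x^2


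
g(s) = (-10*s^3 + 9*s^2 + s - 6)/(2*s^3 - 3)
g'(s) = -6*s^2*(-10*s^3 + 9*s^2 + s - 6)/(2*s^3 - 3)^2 + (-30*s^2 + 18*s + 1)/(2*s^3 - 3)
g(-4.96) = -5.79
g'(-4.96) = -0.12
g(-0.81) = -1.09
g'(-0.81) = 7.14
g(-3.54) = -5.96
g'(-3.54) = -0.10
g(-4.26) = -5.88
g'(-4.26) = -0.12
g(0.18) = 1.87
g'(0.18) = -0.97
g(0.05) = 1.98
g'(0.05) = -0.60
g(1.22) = -15.11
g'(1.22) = 179.23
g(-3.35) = -5.98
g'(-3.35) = -0.09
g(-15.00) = -5.29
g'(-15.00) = -0.02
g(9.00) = -4.51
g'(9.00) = -0.05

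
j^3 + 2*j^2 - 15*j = j*(j - 3)*(j + 5)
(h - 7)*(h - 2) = h^2 - 9*h + 14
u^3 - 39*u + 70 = (u - 5)*(u - 2)*(u + 7)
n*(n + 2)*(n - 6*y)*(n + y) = n^4 - 5*n^3*y + 2*n^3 - 6*n^2*y^2 - 10*n^2*y - 12*n*y^2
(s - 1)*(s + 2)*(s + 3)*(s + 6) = s^4 + 10*s^3 + 25*s^2 - 36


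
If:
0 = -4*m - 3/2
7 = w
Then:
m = -3/8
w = 7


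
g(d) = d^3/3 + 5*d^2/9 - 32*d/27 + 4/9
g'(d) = d^2 + 10*d/9 - 32/27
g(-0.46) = 1.07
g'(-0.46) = -1.48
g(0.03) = 0.41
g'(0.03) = -1.15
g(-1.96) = 2.39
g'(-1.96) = 0.48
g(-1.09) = 1.96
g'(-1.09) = -1.21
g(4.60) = 39.19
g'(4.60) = 25.09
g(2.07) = 3.33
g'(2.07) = 5.40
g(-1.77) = 2.43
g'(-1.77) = -0.02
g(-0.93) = 1.76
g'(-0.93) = -1.35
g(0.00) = 0.44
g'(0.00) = -1.19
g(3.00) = 10.89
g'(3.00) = 11.15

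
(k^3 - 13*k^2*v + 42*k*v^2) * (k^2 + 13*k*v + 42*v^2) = k^5 - 85*k^3*v^2 + 1764*k*v^4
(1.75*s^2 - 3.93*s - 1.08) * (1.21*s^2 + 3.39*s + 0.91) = 2.1175*s^4 + 1.1772*s^3 - 13.037*s^2 - 7.2375*s - 0.9828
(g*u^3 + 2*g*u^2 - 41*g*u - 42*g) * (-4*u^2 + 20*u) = -4*g*u^5 + 12*g*u^4 + 204*g*u^3 - 652*g*u^2 - 840*g*u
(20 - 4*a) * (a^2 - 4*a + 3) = -4*a^3 + 36*a^2 - 92*a + 60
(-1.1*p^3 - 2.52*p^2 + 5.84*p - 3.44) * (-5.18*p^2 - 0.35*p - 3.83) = 5.698*p^5 + 13.4386*p^4 - 25.1562*p^3 + 25.4268*p^2 - 21.1632*p + 13.1752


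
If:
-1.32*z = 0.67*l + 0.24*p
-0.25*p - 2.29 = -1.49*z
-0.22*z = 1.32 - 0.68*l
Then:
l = 2.04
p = -7.36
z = 0.30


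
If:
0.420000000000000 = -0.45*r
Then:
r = -0.93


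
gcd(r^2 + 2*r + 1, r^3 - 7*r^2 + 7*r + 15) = r + 1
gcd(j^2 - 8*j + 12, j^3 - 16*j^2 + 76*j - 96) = j^2 - 8*j + 12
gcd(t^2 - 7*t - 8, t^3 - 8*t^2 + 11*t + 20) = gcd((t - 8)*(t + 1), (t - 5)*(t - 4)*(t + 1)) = t + 1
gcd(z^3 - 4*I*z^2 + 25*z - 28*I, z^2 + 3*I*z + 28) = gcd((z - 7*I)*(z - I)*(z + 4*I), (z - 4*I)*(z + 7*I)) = 1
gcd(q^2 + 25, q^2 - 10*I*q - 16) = 1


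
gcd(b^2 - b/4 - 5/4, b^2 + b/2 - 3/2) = 1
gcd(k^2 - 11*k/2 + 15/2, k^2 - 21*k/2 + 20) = k - 5/2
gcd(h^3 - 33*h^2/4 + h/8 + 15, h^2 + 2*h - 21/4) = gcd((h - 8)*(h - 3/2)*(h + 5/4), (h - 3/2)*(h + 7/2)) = h - 3/2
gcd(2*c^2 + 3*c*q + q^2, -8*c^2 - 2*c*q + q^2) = 2*c + q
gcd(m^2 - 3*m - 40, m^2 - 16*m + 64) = m - 8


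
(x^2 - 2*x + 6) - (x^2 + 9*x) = 6 - 11*x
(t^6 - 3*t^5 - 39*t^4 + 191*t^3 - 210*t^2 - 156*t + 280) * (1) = t^6 - 3*t^5 - 39*t^4 + 191*t^3 - 210*t^2 - 156*t + 280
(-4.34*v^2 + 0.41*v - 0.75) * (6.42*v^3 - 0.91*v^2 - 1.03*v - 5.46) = -27.8628*v^5 + 6.5816*v^4 - 0.717899999999999*v^3 + 23.9566*v^2 - 1.4661*v + 4.095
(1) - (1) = 0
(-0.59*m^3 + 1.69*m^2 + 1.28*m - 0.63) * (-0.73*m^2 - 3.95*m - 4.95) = 0.4307*m^5 + 1.0968*m^4 - 4.6894*m^3 - 12.9616*m^2 - 3.8475*m + 3.1185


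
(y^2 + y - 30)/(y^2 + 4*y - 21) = (y^2 + y - 30)/(y^2 + 4*y - 21)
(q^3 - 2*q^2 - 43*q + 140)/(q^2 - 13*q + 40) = (q^2 + 3*q - 28)/(q - 8)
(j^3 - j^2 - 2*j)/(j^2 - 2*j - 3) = j*(j - 2)/(j - 3)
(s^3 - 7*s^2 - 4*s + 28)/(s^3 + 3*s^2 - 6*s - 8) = (s^2 - 5*s - 14)/(s^2 + 5*s + 4)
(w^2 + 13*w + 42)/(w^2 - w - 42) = (w + 7)/(w - 7)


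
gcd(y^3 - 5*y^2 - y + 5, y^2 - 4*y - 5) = y^2 - 4*y - 5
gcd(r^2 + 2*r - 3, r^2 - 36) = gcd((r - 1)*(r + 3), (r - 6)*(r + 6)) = 1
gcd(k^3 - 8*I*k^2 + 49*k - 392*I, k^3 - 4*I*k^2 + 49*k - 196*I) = k^2 + 49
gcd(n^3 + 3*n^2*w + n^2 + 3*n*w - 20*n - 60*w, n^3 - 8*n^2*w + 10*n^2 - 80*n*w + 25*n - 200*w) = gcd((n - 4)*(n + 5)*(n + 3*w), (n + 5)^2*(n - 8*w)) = n + 5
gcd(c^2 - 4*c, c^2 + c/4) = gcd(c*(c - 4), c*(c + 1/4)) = c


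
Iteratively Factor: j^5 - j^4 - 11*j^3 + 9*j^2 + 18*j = (j)*(j^4 - j^3 - 11*j^2 + 9*j + 18) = j*(j - 2)*(j^3 + j^2 - 9*j - 9) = j*(j - 3)*(j - 2)*(j^2 + 4*j + 3) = j*(j - 3)*(j - 2)*(j + 3)*(j + 1)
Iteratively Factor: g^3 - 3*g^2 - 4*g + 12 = (g - 3)*(g^2 - 4) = (g - 3)*(g + 2)*(g - 2)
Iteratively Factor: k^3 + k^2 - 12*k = (k - 3)*(k^2 + 4*k) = k*(k - 3)*(k + 4)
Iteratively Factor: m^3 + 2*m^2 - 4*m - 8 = (m - 2)*(m^2 + 4*m + 4) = (m - 2)*(m + 2)*(m + 2)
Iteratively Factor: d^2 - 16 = (d - 4)*(d + 4)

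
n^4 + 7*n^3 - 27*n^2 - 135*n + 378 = (n - 3)^2*(n + 6)*(n + 7)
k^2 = k^2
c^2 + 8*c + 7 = (c + 1)*(c + 7)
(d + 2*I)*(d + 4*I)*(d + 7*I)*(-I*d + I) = -I*d^4 + 13*d^3 + I*d^3 - 13*d^2 + 50*I*d^2 - 56*d - 50*I*d + 56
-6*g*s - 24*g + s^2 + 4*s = (-6*g + s)*(s + 4)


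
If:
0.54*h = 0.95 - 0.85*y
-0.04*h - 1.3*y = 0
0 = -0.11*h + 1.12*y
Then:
No Solution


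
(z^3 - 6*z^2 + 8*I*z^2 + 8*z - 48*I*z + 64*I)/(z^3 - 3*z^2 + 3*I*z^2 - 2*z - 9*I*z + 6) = (z^3 + z^2*(-6 + 8*I) + z*(8 - 48*I) + 64*I)/(z^3 + z^2*(-3 + 3*I) + z*(-2 - 9*I) + 6)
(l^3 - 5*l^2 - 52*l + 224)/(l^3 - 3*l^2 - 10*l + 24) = (l^2 - l - 56)/(l^2 + l - 6)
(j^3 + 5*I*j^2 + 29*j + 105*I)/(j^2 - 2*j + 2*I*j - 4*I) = (j^3 + 5*I*j^2 + 29*j + 105*I)/(j^2 + 2*j*(-1 + I) - 4*I)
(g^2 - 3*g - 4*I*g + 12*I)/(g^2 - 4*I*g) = (g - 3)/g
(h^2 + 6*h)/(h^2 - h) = (h + 6)/(h - 1)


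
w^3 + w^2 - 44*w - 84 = (w - 7)*(w + 2)*(w + 6)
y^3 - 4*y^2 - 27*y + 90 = (y - 6)*(y - 3)*(y + 5)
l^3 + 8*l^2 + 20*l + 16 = (l + 2)^2*(l + 4)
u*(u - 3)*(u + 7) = u^3 + 4*u^2 - 21*u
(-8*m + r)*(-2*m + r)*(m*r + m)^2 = 16*m^4*r^2 + 32*m^4*r + 16*m^4 - 10*m^3*r^3 - 20*m^3*r^2 - 10*m^3*r + m^2*r^4 + 2*m^2*r^3 + m^2*r^2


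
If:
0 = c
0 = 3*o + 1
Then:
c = 0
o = -1/3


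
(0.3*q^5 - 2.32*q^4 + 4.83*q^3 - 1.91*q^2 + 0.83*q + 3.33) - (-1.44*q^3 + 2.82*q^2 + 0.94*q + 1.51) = 0.3*q^5 - 2.32*q^4 + 6.27*q^3 - 4.73*q^2 - 0.11*q + 1.82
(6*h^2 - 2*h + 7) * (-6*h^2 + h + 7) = -36*h^4 + 18*h^3 - 2*h^2 - 7*h + 49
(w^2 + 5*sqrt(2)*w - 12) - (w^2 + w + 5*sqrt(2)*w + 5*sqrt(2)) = -w - 12 - 5*sqrt(2)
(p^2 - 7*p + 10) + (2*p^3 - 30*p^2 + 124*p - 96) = 2*p^3 - 29*p^2 + 117*p - 86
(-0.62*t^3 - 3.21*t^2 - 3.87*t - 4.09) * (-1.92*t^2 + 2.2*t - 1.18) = 1.1904*t^5 + 4.7992*t^4 + 1.1*t^3 + 3.1266*t^2 - 4.4314*t + 4.8262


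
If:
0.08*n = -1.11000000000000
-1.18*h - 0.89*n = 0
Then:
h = 10.47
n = -13.88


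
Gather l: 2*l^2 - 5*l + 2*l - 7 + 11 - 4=2*l^2 - 3*l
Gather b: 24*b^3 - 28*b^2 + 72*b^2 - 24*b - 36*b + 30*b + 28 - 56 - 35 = 24*b^3 + 44*b^2 - 30*b - 63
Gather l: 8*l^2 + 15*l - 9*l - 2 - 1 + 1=8*l^2 + 6*l - 2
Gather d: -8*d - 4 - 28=-8*d - 32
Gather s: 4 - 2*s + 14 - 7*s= 18 - 9*s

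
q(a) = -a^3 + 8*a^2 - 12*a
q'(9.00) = -111.00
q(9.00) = -189.00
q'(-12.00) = -636.00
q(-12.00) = 3024.00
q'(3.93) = 4.55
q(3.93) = 15.70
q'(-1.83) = -51.33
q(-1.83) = 54.88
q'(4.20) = 2.28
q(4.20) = 16.63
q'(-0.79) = -26.51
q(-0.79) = 14.97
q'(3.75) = 5.81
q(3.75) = 14.77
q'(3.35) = 7.93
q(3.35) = 11.98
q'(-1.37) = -39.55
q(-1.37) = 34.03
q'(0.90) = -0.03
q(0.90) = -5.05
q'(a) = -3*a^2 + 16*a - 12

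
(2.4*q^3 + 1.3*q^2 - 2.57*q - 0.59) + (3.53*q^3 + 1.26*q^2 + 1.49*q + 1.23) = 5.93*q^3 + 2.56*q^2 - 1.08*q + 0.64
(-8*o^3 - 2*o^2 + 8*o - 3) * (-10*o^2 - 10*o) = 80*o^5 + 100*o^4 - 60*o^3 - 50*o^2 + 30*o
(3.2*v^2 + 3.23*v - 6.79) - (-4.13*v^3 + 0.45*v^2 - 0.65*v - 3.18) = 4.13*v^3 + 2.75*v^2 + 3.88*v - 3.61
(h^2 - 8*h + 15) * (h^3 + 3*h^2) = h^5 - 5*h^4 - 9*h^3 + 45*h^2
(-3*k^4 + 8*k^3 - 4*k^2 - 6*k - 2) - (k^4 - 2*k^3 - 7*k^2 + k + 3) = -4*k^4 + 10*k^3 + 3*k^2 - 7*k - 5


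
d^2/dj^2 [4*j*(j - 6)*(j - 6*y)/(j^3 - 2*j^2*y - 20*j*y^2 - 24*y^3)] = 16*(-2*j*y - 3*j + 2*y^2 + 12*y)/(j^4 + 8*j^3*y + 24*j^2*y^2 + 32*j*y^3 + 16*y^4)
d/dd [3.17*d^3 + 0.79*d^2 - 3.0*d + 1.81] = 9.51*d^2 + 1.58*d - 3.0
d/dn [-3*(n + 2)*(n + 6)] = -6*n - 24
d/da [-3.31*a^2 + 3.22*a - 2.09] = 3.22 - 6.62*a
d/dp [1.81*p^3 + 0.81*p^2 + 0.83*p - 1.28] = 5.43*p^2 + 1.62*p + 0.83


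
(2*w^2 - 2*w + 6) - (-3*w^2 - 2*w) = 5*w^2 + 6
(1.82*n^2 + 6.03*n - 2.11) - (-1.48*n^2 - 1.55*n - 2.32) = 3.3*n^2 + 7.58*n + 0.21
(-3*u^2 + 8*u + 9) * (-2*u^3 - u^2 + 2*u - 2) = 6*u^5 - 13*u^4 - 32*u^3 + 13*u^2 + 2*u - 18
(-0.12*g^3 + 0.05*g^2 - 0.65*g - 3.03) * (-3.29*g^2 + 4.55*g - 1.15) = 0.3948*g^5 - 0.7105*g^4 + 2.504*g^3 + 6.9537*g^2 - 13.039*g + 3.4845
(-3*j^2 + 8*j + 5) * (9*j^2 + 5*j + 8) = -27*j^4 + 57*j^3 + 61*j^2 + 89*j + 40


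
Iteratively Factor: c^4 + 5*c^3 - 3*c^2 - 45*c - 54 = (c - 3)*(c^3 + 8*c^2 + 21*c + 18) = (c - 3)*(c + 3)*(c^2 + 5*c + 6) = (c - 3)*(c + 2)*(c + 3)*(c + 3)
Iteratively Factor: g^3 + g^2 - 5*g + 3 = (g - 1)*(g^2 + 2*g - 3) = (g - 1)*(g + 3)*(g - 1)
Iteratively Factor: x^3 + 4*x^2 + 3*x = (x + 1)*(x^2 + 3*x) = x*(x + 1)*(x + 3)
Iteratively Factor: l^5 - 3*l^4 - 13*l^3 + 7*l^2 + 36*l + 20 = (l + 1)*(l^4 - 4*l^3 - 9*l^2 + 16*l + 20) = (l + 1)^2*(l^3 - 5*l^2 - 4*l + 20) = (l + 1)^2*(l + 2)*(l^2 - 7*l + 10) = (l - 2)*(l + 1)^2*(l + 2)*(l - 5)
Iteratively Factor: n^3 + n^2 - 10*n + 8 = (n - 1)*(n^2 + 2*n - 8) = (n - 1)*(n + 4)*(n - 2)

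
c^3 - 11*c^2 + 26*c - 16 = (c - 8)*(c - 2)*(c - 1)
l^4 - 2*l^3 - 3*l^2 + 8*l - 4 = (l - 2)*(l - 1)^2*(l + 2)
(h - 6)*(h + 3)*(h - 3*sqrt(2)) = h^3 - 3*sqrt(2)*h^2 - 3*h^2 - 18*h + 9*sqrt(2)*h + 54*sqrt(2)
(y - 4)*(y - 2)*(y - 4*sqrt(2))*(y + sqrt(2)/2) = y^4 - 6*y^3 - 7*sqrt(2)*y^3/2 + 4*y^2 + 21*sqrt(2)*y^2 - 28*sqrt(2)*y + 24*y - 32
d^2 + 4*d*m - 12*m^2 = (d - 2*m)*(d + 6*m)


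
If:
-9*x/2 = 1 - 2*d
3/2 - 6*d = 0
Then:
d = 1/4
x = -1/9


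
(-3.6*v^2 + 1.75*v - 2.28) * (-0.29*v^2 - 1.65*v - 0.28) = 1.044*v^4 + 5.4325*v^3 - 1.2183*v^2 + 3.272*v + 0.6384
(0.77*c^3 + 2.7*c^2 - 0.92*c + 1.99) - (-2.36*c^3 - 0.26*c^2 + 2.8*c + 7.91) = 3.13*c^3 + 2.96*c^2 - 3.72*c - 5.92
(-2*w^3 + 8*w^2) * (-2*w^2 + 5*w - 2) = 4*w^5 - 26*w^4 + 44*w^3 - 16*w^2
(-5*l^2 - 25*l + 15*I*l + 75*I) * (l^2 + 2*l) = -5*l^4 - 35*l^3 + 15*I*l^3 - 50*l^2 + 105*I*l^2 + 150*I*l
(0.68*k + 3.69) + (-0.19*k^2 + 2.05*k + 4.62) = -0.19*k^2 + 2.73*k + 8.31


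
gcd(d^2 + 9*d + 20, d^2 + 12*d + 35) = d + 5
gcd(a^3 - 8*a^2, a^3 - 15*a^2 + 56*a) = a^2 - 8*a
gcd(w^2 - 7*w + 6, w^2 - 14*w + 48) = w - 6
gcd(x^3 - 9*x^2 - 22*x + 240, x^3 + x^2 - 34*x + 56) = 1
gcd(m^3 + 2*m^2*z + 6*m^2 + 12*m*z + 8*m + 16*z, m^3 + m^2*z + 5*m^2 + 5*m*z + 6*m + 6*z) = m + 2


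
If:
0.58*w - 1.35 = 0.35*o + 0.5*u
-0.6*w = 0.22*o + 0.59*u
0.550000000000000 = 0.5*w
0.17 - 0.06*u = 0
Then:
No Solution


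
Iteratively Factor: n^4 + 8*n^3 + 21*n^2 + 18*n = (n + 2)*(n^3 + 6*n^2 + 9*n) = (n + 2)*(n + 3)*(n^2 + 3*n) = n*(n + 2)*(n + 3)*(n + 3)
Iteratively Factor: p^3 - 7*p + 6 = (p - 1)*(p^2 + p - 6) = (p - 1)*(p + 3)*(p - 2)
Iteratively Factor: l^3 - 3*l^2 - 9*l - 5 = (l + 1)*(l^2 - 4*l - 5) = (l + 1)^2*(l - 5)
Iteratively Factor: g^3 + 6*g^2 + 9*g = (g)*(g^2 + 6*g + 9) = g*(g + 3)*(g + 3)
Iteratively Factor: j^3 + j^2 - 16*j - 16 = (j + 1)*(j^2 - 16) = (j - 4)*(j + 1)*(j + 4)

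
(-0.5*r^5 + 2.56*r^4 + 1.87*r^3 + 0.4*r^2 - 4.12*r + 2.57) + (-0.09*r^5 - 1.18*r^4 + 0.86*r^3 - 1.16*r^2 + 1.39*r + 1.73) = -0.59*r^5 + 1.38*r^4 + 2.73*r^3 - 0.76*r^2 - 2.73*r + 4.3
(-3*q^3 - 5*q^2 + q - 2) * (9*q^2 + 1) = -27*q^5 - 45*q^4 + 6*q^3 - 23*q^2 + q - 2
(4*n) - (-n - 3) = 5*n + 3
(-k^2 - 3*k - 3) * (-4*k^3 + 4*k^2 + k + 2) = 4*k^5 + 8*k^4 - k^3 - 17*k^2 - 9*k - 6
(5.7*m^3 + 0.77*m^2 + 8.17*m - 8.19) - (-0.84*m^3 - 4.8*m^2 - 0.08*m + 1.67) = 6.54*m^3 + 5.57*m^2 + 8.25*m - 9.86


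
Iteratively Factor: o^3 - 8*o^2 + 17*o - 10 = (o - 5)*(o^2 - 3*o + 2) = (o - 5)*(o - 1)*(o - 2)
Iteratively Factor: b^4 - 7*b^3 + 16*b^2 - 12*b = (b - 3)*(b^3 - 4*b^2 + 4*b) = (b - 3)*(b - 2)*(b^2 - 2*b) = b*(b - 3)*(b - 2)*(b - 2)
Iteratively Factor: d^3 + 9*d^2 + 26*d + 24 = (d + 3)*(d^2 + 6*d + 8) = (d + 2)*(d + 3)*(d + 4)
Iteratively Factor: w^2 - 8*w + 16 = (w - 4)*(w - 4)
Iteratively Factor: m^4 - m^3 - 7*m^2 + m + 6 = (m - 3)*(m^3 + 2*m^2 - m - 2) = (m - 3)*(m + 2)*(m^2 - 1) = (m - 3)*(m + 1)*(m + 2)*(m - 1)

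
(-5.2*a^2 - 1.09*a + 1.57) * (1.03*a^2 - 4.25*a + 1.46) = -5.356*a^4 + 20.9773*a^3 - 1.3424*a^2 - 8.2639*a + 2.2922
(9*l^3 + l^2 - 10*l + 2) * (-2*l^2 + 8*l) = -18*l^5 + 70*l^4 + 28*l^3 - 84*l^2 + 16*l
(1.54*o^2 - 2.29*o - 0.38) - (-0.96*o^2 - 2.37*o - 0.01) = 2.5*o^2 + 0.0800000000000001*o - 0.37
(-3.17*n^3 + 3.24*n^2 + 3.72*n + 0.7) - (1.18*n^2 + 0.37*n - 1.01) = -3.17*n^3 + 2.06*n^2 + 3.35*n + 1.71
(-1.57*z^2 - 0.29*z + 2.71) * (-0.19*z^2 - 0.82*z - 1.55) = 0.2983*z^4 + 1.3425*z^3 + 2.1564*z^2 - 1.7727*z - 4.2005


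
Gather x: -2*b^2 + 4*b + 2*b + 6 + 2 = -2*b^2 + 6*b + 8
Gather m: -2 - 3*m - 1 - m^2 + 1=-m^2 - 3*m - 2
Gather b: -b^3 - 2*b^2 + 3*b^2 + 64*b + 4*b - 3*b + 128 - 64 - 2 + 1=-b^3 + b^2 + 65*b + 63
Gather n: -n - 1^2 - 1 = -n - 2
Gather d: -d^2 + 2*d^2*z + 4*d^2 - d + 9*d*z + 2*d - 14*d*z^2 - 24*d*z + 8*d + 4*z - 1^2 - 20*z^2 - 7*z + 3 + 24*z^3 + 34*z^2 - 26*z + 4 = d^2*(2*z + 3) + d*(-14*z^2 - 15*z + 9) + 24*z^3 + 14*z^2 - 29*z + 6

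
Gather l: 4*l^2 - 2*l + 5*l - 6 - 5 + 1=4*l^2 + 3*l - 10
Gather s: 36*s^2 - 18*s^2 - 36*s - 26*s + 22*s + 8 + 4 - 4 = 18*s^2 - 40*s + 8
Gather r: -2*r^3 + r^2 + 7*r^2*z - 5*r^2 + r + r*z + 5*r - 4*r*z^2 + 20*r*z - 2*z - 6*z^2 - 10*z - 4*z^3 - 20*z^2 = -2*r^3 + r^2*(7*z - 4) + r*(-4*z^2 + 21*z + 6) - 4*z^3 - 26*z^2 - 12*z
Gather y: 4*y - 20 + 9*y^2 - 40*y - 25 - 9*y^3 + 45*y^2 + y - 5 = -9*y^3 + 54*y^2 - 35*y - 50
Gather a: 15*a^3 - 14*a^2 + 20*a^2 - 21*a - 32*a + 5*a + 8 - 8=15*a^3 + 6*a^2 - 48*a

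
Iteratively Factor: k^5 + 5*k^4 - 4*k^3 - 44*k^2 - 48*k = (k - 3)*(k^4 + 8*k^3 + 20*k^2 + 16*k) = k*(k - 3)*(k^3 + 8*k^2 + 20*k + 16) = k*(k - 3)*(k + 4)*(k^2 + 4*k + 4) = k*(k - 3)*(k + 2)*(k + 4)*(k + 2)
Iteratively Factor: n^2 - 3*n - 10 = (n - 5)*(n + 2)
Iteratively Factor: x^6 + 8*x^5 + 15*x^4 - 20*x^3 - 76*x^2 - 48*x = (x + 4)*(x^5 + 4*x^4 - x^3 - 16*x^2 - 12*x) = (x - 2)*(x + 4)*(x^4 + 6*x^3 + 11*x^2 + 6*x) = (x - 2)*(x + 1)*(x + 4)*(x^3 + 5*x^2 + 6*x) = (x - 2)*(x + 1)*(x + 2)*(x + 4)*(x^2 + 3*x) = (x - 2)*(x + 1)*(x + 2)*(x + 3)*(x + 4)*(x)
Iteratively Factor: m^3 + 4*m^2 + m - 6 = (m - 1)*(m^2 + 5*m + 6) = (m - 1)*(m + 3)*(m + 2)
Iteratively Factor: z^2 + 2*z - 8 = (z - 2)*(z + 4)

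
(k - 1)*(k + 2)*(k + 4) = k^3 + 5*k^2 + 2*k - 8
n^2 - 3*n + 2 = (n - 2)*(n - 1)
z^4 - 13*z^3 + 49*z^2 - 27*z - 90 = (z - 6)*(z - 5)*(z - 3)*(z + 1)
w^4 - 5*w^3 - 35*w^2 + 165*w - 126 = (w - 7)*(w - 3)*(w - 1)*(w + 6)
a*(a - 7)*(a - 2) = a^3 - 9*a^2 + 14*a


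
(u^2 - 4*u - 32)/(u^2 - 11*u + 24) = (u + 4)/(u - 3)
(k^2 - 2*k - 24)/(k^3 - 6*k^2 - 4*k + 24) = (k + 4)/(k^2 - 4)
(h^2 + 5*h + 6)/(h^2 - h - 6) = (h + 3)/(h - 3)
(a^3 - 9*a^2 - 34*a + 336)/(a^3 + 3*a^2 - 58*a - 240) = (a - 7)/(a + 5)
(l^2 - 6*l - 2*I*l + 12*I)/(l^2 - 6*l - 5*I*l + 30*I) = (l - 2*I)/(l - 5*I)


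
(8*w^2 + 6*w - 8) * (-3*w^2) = -24*w^4 - 18*w^3 + 24*w^2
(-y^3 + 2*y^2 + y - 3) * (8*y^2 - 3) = -8*y^5 + 16*y^4 + 11*y^3 - 30*y^2 - 3*y + 9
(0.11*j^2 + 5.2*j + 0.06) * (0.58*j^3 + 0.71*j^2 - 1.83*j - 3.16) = 0.0638*j^5 + 3.0941*j^4 + 3.5255*j^3 - 9.821*j^2 - 16.5418*j - 0.1896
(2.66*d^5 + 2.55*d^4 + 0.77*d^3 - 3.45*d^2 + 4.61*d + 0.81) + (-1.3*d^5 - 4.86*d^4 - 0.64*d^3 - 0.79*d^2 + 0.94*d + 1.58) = 1.36*d^5 - 2.31*d^4 + 0.13*d^3 - 4.24*d^2 + 5.55*d + 2.39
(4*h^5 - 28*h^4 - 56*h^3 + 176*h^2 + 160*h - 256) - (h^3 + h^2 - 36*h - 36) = 4*h^5 - 28*h^4 - 57*h^3 + 175*h^2 + 196*h - 220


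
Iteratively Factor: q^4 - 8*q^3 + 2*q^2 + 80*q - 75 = (q - 5)*(q^3 - 3*q^2 - 13*q + 15) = (q - 5)^2*(q^2 + 2*q - 3) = (q - 5)^2*(q + 3)*(q - 1)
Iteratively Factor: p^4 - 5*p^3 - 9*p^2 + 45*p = (p - 3)*(p^3 - 2*p^2 - 15*p) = p*(p - 3)*(p^2 - 2*p - 15) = p*(p - 3)*(p + 3)*(p - 5)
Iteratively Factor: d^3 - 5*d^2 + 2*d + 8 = (d - 4)*(d^2 - d - 2) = (d - 4)*(d - 2)*(d + 1)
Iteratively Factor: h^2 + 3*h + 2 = (h + 2)*(h + 1)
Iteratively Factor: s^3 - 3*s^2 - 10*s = (s - 5)*(s^2 + 2*s) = (s - 5)*(s + 2)*(s)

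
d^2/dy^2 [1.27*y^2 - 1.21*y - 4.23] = 2.54000000000000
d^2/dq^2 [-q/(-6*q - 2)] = -3/(3*q + 1)^3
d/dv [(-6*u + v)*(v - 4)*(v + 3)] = -12*u*v + 6*u + 3*v^2 - 2*v - 12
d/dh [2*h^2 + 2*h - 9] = 4*h + 2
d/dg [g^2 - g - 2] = 2*g - 1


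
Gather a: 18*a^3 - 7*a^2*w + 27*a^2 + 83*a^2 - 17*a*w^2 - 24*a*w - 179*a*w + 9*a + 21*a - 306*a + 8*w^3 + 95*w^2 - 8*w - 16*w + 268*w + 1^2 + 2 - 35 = 18*a^3 + a^2*(110 - 7*w) + a*(-17*w^2 - 203*w - 276) + 8*w^3 + 95*w^2 + 244*w - 32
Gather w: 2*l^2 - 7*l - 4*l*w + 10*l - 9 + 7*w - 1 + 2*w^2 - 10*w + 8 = 2*l^2 + 3*l + 2*w^2 + w*(-4*l - 3) - 2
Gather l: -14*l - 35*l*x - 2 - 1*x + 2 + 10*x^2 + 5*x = l*(-35*x - 14) + 10*x^2 + 4*x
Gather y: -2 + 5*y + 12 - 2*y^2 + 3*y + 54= -2*y^2 + 8*y + 64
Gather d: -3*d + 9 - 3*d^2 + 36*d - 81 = -3*d^2 + 33*d - 72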